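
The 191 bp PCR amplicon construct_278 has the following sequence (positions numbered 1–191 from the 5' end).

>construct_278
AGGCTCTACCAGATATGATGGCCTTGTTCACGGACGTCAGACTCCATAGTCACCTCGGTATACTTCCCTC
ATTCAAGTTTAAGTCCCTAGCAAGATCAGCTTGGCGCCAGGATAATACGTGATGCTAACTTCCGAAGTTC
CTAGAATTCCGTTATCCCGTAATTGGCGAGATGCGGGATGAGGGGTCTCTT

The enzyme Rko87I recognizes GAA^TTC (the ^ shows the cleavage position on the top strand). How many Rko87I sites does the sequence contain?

GAATTC occurs starting at position 144.
Rko87I cuts at 1 site.

1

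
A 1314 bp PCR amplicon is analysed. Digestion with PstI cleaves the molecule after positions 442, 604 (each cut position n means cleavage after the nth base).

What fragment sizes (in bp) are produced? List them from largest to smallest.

710, 442, 162 bp

Linear molecule, 2 cuts → 3 fragments:
  442 − 0 = 442 bp
  604 − 442 = 162 bp
  1314 − 604 = 710 bp
Sorted largest to smallest: 710, 442, 162 bp.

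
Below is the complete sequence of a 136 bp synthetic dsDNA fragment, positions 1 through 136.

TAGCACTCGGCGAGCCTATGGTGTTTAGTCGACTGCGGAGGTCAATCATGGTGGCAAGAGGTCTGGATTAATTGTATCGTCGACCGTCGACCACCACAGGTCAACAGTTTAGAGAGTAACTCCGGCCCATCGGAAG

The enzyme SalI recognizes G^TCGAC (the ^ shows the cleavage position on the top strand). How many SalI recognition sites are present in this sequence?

GTCGAC occurs starting at positions 28, 79, 86.
SalI cuts at 3 sites.

3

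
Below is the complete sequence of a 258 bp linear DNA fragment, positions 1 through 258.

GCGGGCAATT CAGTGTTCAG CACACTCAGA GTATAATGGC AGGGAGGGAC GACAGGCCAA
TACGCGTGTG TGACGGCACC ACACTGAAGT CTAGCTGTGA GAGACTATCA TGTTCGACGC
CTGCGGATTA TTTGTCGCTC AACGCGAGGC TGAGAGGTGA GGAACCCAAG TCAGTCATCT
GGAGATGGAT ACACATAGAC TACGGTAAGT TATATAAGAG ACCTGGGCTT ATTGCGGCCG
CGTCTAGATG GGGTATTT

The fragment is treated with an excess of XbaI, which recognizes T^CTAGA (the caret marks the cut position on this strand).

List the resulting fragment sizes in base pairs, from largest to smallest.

The XbaI site (TCTAGA) starts at position 243.
XbaI cuts after the first base of each site, so after position 243.
Linear molecule, 1 cut → 2 fragments:
  1–243 → 243 bp
  244–258 → 15 bp
Sorted largest to smallest: 243, 15 bp.

243, 15 bp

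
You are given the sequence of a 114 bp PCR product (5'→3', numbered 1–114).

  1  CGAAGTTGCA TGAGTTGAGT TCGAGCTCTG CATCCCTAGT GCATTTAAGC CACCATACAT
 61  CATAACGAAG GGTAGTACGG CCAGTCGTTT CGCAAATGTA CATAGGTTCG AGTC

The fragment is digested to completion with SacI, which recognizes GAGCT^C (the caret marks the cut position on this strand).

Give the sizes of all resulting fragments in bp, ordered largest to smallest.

87, 27 bp

The SacI site (GAGCTC) starts at position 23.
SacI cuts after base 5 of each site (before the last base), so after position 27.
Linear molecule, 1 cut → 2 fragments:
  1–27 → 27 bp
  28–114 → 87 bp
Sorted largest to smallest: 87, 27 bp.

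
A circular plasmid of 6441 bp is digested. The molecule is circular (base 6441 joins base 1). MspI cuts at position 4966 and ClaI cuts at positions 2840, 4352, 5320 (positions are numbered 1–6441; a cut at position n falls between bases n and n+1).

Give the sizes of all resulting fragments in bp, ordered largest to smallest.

3961, 1512, 614, 354 bp

Combined cut positions (sorted): 2840, 4352, 4966, 5320.
Circular molecule, 4 cuts → 4 fragments:
  4352 − 2840 = 1512 bp
  4966 − 4352 = 614 bp
  5320 − 4966 = 354 bp
  wrap: 6441 − 5320 + 2840 = 3961 bp
Sorted largest to smallest: 3961, 1512, 614, 354 bp.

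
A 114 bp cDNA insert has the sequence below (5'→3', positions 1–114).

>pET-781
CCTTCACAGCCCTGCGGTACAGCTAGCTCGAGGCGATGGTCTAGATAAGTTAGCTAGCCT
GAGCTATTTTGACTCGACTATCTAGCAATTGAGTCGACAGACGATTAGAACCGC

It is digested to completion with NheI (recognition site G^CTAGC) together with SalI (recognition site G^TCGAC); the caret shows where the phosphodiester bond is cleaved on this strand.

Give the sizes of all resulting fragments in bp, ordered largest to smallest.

NheI sites (GCTAGC) start at positions 22, 53.
NheI cuts after the first base of each site, so after positions 22, 53.
The SalI site (GTCGAC) starts at position 93.
SalI cuts after the first base of each site, so after position 93.
Combined cut positions: 22, 53, 93.
Linear molecule, 3 cuts → 4 fragments:
  1–22 → 22 bp
  23–53 → 31 bp
  54–93 → 40 bp
  94–114 → 21 bp
Sorted largest to smallest: 40, 31, 22, 21 bp.

40, 31, 22, 21 bp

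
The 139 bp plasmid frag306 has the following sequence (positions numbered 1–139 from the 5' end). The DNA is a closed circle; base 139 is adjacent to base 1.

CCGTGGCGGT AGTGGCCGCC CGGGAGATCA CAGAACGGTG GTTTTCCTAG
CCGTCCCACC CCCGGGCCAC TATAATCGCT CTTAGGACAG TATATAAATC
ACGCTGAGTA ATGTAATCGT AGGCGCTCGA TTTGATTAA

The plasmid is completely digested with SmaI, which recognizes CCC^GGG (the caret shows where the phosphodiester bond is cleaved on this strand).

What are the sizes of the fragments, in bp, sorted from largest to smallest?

SmaI sites (CCCGGG) start at positions 19, 61.
SmaI cuts after base 3 of each site, so after positions 21, 63.
Circular molecule, 2 cuts → 2 fragments:
  22–63 → 42 bp
  64–139 then 1–21 → 76 + 21 = 97 bp
Sorted largest to smallest: 97, 42 bp.

97, 42 bp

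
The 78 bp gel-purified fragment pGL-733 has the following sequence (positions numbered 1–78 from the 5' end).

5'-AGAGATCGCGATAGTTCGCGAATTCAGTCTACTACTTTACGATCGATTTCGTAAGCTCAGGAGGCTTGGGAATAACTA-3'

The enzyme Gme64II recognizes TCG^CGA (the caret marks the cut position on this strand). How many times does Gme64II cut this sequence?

2

TCGCGA occurs starting at positions 6, 16.
Gme64II cuts at 2 sites.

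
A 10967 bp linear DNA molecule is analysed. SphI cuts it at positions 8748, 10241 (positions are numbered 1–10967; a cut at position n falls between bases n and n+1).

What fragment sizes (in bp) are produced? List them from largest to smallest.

Linear molecule, 2 cuts → 3 fragments:
  8748 − 0 = 8748 bp
  10241 − 8748 = 1493 bp
  10967 − 10241 = 726 bp
Sorted largest to smallest: 8748, 1493, 726 bp.

8748, 1493, 726 bp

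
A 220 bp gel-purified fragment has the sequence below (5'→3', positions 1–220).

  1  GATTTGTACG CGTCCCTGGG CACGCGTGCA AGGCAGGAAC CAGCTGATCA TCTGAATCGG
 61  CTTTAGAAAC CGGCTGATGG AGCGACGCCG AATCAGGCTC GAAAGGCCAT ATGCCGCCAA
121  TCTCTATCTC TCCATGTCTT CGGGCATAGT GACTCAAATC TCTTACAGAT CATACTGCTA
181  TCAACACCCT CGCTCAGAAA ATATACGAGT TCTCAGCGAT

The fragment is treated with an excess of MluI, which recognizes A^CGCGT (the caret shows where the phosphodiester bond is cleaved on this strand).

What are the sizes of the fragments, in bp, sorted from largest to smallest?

MluI sites (ACGCGT) start at positions 8, 22.
MluI cuts after the first base of each site, so after positions 8, 22.
Linear molecule, 2 cuts → 3 fragments:
  1–8 → 8 bp
  9–22 → 14 bp
  23–220 → 198 bp
Sorted largest to smallest: 198, 14, 8 bp.

198, 14, 8 bp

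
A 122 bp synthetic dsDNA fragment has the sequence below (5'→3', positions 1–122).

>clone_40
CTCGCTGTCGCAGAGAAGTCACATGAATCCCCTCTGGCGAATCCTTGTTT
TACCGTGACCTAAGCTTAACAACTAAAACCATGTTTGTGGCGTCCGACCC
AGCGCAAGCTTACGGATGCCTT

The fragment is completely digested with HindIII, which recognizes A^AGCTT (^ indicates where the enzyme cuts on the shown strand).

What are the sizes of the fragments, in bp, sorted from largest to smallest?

62, 44, 16 bp

HindIII sites (AAGCTT) start at positions 62, 106.
HindIII cuts after the first base of each site, so after positions 62, 106.
Linear molecule, 2 cuts → 3 fragments:
  1–62 → 62 bp
  63–106 → 44 bp
  107–122 → 16 bp
Sorted largest to smallest: 62, 44, 16 bp.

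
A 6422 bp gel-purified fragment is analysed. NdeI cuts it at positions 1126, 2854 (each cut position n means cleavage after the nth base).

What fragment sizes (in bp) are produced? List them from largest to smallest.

Linear molecule, 2 cuts → 3 fragments:
  1126 − 0 = 1126 bp
  2854 − 1126 = 1728 bp
  6422 − 2854 = 3568 bp
Sorted largest to smallest: 3568, 1728, 1126 bp.

3568, 1728, 1126 bp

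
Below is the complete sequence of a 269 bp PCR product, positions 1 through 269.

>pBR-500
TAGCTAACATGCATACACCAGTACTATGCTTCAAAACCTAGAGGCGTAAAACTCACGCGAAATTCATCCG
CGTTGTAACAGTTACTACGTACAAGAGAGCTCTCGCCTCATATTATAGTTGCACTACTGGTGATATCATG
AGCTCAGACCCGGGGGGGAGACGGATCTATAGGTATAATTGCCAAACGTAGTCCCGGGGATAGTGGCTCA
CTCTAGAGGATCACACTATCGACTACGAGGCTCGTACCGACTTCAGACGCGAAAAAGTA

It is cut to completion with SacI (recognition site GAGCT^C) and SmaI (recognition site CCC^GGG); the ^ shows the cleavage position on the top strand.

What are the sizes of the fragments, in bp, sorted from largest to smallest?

SacI sites (GAGCTC) start at positions 97, 140.
SacI cuts after base 5 of each site (before the last base), so after positions 101, 144.
SmaI sites (CCCGGG) start at positions 149, 193.
SmaI cuts after base 3 of each site, so after positions 151, 195.
Combined cut positions: 101, 144, 151, 195.
Linear molecule, 4 cuts → 5 fragments:
  1–101 → 101 bp
  102–144 → 43 bp
  145–151 → 7 bp
  152–195 → 44 bp
  196–269 → 74 bp
Sorted largest to smallest: 101, 74, 44, 43, 7 bp.

101, 74, 44, 43, 7 bp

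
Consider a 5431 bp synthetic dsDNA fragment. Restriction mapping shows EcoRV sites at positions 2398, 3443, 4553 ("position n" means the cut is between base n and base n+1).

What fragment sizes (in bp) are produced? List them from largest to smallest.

Linear molecule, 3 cuts → 4 fragments:
  2398 − 0 = 2398 bp
  3443 − 2398 = 1045 bp
  4553 − 3443 = 1110 bp
  5431 − 4553 = 878 bp
Sorted largest to smallest: 2398, 1110, 1045, 878 bp.

2398, 1110, 1045, 878 bp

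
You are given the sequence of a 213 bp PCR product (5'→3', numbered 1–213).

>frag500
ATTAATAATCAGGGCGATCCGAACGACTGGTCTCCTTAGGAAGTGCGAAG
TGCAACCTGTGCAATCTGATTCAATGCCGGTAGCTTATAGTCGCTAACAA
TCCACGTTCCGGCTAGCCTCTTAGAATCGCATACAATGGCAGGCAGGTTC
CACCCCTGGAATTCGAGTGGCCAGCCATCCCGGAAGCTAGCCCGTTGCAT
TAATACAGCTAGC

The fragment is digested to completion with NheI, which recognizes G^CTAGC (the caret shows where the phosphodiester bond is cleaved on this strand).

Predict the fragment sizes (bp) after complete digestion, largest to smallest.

NheI sites (GCTAGC) start at positions 112, 186, 208.
NheI cuts after the first base of each site, so after positions 112, 186, 208.
Linear molecule, 3 cuts → 4 fragments:
  1–112 → 112 bp
  113–186 → 74 bp
  187–208 → 22 bp
  209–213 → 5 bp
Sorted largest to smallest: 112, 74, 22, 5 bp.

112, 74, 22, 5 bp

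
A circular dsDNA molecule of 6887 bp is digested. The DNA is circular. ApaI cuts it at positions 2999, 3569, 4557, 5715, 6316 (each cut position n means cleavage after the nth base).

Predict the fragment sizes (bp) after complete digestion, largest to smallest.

Circular molecule, 5 cuts → 5 fragments:
  3569 − 2999 = 570 bp
  4557 − 3569 = 988 bp
  5715 − 4557 = 1158 bp
  6316 − 5715 = 601 bp
  wrap: 6887 − 6316 + 2999 = 3570 bp
Sorted largest to smallest: 3570, 1158, 988, 601, 570 bp.

3570, 1158, 988, 601, 570 bp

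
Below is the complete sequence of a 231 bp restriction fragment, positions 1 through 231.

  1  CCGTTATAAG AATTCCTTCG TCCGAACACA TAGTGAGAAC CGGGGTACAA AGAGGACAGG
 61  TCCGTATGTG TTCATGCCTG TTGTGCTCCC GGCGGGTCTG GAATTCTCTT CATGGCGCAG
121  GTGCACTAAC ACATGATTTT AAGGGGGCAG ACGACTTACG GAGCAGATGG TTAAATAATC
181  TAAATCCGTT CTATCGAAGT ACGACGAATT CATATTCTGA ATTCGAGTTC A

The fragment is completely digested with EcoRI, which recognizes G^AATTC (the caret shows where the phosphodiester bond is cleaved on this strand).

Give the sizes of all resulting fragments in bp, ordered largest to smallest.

EcoRI sites (GAATTC) start at positions 10, 101, 206, 219.
EcoRI cuts after the first base of each site, so after positions 10, 101, 206, 219.
Linear molecule, 4 cuts → 5 fragments:
  1–10 → 10 bp
  11–101 → 91 bp
  102–206 → 105 bp
  207–219 → 13 bp
  220–231 → 12 bp
Sorted largest to smallest: 105, 91, 13, 12, 10 bp.

105, 91, 13, 12, 10 bp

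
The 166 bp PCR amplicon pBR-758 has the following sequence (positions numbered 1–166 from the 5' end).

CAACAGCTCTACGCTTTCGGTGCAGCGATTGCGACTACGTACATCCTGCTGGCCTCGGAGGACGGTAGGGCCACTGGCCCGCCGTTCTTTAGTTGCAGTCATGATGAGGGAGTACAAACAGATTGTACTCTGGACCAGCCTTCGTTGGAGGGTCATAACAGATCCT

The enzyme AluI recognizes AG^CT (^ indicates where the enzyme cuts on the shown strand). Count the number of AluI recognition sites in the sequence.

1

AGCT occurs starting at position 5.
AluI cuts at 1 site.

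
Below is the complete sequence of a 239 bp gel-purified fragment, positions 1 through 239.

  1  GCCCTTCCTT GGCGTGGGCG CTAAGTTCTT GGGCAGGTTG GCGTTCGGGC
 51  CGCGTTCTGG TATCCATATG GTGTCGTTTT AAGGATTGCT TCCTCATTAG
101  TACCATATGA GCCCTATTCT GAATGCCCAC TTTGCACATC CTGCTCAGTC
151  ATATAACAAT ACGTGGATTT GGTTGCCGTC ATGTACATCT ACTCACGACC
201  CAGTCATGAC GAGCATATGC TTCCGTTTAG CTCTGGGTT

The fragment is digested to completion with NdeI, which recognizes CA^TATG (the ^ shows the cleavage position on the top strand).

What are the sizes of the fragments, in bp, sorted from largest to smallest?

NdeI sites (CATATG) start at positions 65, 104, 214.
NdeI cuts after base 2 of each site, so after positions 66, 105, 215.
Linear molecule, 3 cuts → 4 fragments:
  1–66 → 66 bp
  67–105 → 39 bp
  106–215 → 110 bp
  216–239 → 24 bp
Sorted largest to smallest: 110, 66, 39, 24 bp.

110, 66, 39, 24 bp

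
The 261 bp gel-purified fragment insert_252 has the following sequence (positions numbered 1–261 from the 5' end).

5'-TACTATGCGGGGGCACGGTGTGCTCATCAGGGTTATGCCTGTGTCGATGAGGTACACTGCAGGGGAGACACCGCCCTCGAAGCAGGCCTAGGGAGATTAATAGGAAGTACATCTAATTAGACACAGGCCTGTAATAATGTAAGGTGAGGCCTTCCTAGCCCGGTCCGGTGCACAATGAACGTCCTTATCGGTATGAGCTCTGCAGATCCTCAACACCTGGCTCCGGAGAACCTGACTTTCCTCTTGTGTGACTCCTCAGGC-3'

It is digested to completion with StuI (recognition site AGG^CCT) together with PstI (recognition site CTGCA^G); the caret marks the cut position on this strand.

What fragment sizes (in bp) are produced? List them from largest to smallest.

61, 57, 55, 41, 25, 22 bp

StuI sites (AGGCCT) start at positions 84, 125, 147.
StuI cuts after base 3 of each site, so after positions 86, 127, 149.
PstI sites (CTGCAG) start at positions 57, 200.
PstI cuts after base 5 of each site (before the last base), so after positions 61, 204.
Combined cut positions: 61, 86, 127, 149, 204.
Linear molecule, 5 cuts → 6 fragments:
  1–61 → 61 bp
  62–86 → 25 bp
  87–127 → 41 bp
  128–149 → 22 bp
  150–204 → 55 bp
  205–261 → 57 bp
Sorted largest to smallest: 61, 57, 55, 41, 25, 22 bp.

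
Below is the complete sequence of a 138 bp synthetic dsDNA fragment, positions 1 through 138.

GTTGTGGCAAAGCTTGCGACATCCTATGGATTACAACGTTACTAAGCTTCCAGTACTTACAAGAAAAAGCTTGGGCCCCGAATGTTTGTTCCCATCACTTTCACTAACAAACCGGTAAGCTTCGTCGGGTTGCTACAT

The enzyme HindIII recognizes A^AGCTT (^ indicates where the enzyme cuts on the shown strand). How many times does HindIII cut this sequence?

AAGCTT occurs starting at positions 10, 44, 67, 117.
HindIII cuts at 4 sites.

4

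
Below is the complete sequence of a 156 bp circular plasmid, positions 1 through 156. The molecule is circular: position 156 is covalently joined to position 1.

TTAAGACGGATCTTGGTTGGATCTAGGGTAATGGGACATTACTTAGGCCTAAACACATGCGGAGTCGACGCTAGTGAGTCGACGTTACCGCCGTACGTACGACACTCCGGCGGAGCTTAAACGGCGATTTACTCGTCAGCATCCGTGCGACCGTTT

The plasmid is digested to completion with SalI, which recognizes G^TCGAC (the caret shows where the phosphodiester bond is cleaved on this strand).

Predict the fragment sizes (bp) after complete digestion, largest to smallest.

SalI sites (GTCGAC) start at positions 64, 78.
SalI cuts after the first base of each site, so after positions 64, 78.
Circular molecule, 2 cuts → 2 fragments:
  65–78 → 14 bp
  79–156 then 1–64 → 78 + 64 = 142 bp
Sorted largest to smallest: 142, 14 bp.

142, 14 bp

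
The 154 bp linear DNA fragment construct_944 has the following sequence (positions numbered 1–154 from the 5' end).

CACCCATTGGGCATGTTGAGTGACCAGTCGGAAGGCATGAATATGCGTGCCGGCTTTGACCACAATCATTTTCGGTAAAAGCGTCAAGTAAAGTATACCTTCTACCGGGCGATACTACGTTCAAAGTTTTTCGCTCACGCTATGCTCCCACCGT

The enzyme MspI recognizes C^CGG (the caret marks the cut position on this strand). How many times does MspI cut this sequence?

CCGG occurs starting at positions 50, 105.
MspI cuts at 2 sites.

2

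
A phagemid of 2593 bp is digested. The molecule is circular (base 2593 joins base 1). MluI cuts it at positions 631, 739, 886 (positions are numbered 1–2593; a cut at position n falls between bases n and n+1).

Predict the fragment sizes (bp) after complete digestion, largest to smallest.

Circular molecule, 3 cuts → 3 fragments:
  739 − 631 = 108 bp
  886 − 739 = 147 bp
  wrap: 2593 − 886 + 631 = 2338 bp
Sorted largest to smallest: 2338, 147, 108 bp.

2338, 147, 108 bp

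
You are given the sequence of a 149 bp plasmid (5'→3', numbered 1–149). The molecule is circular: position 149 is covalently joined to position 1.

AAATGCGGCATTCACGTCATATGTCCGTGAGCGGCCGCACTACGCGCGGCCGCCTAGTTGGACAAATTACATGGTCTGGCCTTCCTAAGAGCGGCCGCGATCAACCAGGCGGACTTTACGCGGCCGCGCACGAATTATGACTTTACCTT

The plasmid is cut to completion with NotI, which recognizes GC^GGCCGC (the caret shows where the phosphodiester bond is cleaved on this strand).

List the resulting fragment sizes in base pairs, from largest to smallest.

NotI sites (GCGGCCGC) start at positions 31, 46, 91, 120.
NotI cuts after base 2 of each site, so after positions 32, 47, 92, 121.
Circular molecule, 4 cuts → 4 fragments:
  33–47 → 15 bp
  48–92 → 45 bp
  93–121 → 29 bp
  122–149 then 1–32 → 28 + 32 = 60 bp
Sorted largest to smallest: 60, 45, 29, 15 bp.

60, 45, 29, 15 bp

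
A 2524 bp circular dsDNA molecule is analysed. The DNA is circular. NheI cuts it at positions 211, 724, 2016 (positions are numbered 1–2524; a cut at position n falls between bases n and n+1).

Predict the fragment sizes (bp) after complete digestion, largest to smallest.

1292, 719, 513 bp

Circular molecule, 3 cuts → 3 fragments:
  724 − 211 = 513 bp
  2016 − 724 = 1292 bp
  wrap: 2524 − 2016 + 211 = 719 bp
Sorted largest to smallest: 1292, 719, 513 bp.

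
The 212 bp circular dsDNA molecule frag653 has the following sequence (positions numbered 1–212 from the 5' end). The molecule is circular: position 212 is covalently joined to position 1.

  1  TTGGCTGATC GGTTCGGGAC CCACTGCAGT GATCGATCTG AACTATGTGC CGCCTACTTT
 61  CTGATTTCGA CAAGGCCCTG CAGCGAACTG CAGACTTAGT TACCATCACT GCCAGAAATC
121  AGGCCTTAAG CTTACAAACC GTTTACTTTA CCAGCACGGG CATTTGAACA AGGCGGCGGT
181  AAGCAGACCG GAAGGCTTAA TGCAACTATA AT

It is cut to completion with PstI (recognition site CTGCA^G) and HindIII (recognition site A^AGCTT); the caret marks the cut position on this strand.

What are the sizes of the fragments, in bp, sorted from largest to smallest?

PstI sites (CTGCAG) start at positions 24, 78, 88.
PstI cuts after base 5 of each site (before the last base), so after positions 28, 82, 92.
The HindIII site (AAGCTT) starts at position 128.
HindIII cuts after the first base of each site, so after position 128.
Combined cut positions: 28, 82, 92, 128.
Circular molecule, 4 cuts → 4 fragments:
  29–82 → 54 bp
  83–92 → 10 bp
  93–128 → 36 bp
  129–212 then 1–28 → 84 + 28 = 112 bp
Sorted largest to smallest: 112, 54, 36, 10 bp.

112, 54, 36, 10 bp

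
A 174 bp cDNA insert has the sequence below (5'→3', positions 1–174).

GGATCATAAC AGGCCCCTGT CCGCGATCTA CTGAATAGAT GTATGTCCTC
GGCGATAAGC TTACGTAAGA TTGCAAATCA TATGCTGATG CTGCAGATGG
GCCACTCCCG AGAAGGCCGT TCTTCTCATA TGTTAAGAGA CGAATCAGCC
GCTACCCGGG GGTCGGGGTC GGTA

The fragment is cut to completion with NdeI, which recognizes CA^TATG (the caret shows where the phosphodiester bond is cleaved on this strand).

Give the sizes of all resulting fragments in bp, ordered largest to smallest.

NdeI sites (CATATG) start at positions 79, 127.
NdeI cuts after base 2 of each site, so after positions 80, 128.
Linear molecule, 2 cuts → 3 fragments:
  1–80 → 80 bp
  81–128 → 48 bp
  129–174 → 46 bp
Sorted largest to smallest: 80, 48, 46 bp.

80, 48, 46 bp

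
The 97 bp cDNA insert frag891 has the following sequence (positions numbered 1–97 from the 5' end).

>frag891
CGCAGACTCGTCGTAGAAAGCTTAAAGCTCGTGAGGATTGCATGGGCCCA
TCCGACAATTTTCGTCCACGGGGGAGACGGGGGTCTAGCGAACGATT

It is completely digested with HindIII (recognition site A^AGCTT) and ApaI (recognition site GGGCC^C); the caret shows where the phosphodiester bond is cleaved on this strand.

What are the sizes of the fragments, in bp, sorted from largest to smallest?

49, 30, 18 bp

The HindIII site (AAGCTT) starts at position 18.
HindIII cuts after the first base of each site, so after position 18.
The ApaI site (GGGCCC) starts at position 44.
ApaI cuts after base 5 of each site (before the last base), so after position 48.
Combined cut positions: 18, 48.
Linear molecule, 2 cuts → 3 fragments:
  1–18 → 18 bp
  19–48 → 30 bp
  49–97 → 49 bp
Sorted largest to smallest: 49, 30, 18 bp.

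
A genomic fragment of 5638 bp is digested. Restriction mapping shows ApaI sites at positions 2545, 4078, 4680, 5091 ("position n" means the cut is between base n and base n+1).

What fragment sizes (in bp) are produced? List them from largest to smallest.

2545, 1533, 602, 547, 411 bp

Linear molecule, 4 cuts → 5 fragments:
  2545 − 0 = 2545 bp
  4078 − 2545 = 1533 bp
  4680 − 4078 = 602 bp
  5091 − 4680 = 411 bp
  5638 − 5091 = 547 bp
Sorted largest to smallest: 2545, 1533, 602, 547, 411 bp.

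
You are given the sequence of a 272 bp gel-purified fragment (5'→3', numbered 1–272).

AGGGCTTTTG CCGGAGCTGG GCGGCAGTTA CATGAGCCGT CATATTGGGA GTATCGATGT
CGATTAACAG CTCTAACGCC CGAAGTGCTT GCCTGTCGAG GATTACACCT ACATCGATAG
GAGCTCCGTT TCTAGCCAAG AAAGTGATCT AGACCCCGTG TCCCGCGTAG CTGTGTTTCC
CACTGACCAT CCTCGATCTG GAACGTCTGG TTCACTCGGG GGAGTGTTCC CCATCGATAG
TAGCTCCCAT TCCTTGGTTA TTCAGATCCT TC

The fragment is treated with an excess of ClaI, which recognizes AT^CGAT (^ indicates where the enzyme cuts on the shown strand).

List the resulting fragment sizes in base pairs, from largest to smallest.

120, 60, 54, 38 bp

ClaI sites (ATCGAT) start at positions 53, 113, 233.
ClaI cuts after base 2 of each site, so after positions 54, 114, 234.
Linear molecule, 3 cuts → 4 fragments:
  1–54 → 54 bp
  55–114 → 60 bp
  115–234 → 120 bp
  235–272 → 38 bp
Sorted largest to smallest: 120, 60, 54, 38 bp.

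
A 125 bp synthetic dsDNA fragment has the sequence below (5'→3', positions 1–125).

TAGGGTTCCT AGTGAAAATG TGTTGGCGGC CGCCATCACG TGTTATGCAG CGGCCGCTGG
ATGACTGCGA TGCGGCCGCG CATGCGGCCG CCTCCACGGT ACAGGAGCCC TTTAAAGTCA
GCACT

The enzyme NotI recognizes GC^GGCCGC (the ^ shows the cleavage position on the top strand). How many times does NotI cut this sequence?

GCGGCCGC occurs starting at positions 26, 50, 72, 84.
NotI cuts at 4 sites.

4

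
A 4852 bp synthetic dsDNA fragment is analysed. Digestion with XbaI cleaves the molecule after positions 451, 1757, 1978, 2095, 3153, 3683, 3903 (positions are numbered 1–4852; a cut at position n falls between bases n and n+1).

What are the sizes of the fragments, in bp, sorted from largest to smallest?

1306, 1058, 949, 530, 451, 221, 220, 117 bp

Linear molecule, 7 cuts → 8 fragments:
  451 − 0 = 451 bp
  1757 − 451 = 1306 bp
  1978 − 1757 = 221 bp
  2095 − 1978 = 117 bp
  3153 − 2095 = 1058 bp
  3683 − 3153 = 530 bp
  3903 − 3683 = 220 bp
  4852 − 3903 = 949 bp
Sorted largest to smallest: 1306, 1058, 949, 530, 451, 221, 220, 117 bp.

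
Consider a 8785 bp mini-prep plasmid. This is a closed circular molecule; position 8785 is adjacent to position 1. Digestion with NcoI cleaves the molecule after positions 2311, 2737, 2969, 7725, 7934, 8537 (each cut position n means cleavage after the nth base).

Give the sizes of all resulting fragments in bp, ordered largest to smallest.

4756, 2559, 603, 426, 232, 209 bp

Circular molecule, 6 cuts → 6 fragments:
  2737 − 2311 = 426 bp
  2969 − 2737 = 232 bp
  7725 − 2969 = 4756 bp
  7934 − 7725 = 209 bp
  8537 − 7934 = 603 bp
  wrap: 8785 − 8537 + 2311 = 2559 bp
Sorted largest to smallest: 4756, 2559, 603, 426, 232, 209 bp.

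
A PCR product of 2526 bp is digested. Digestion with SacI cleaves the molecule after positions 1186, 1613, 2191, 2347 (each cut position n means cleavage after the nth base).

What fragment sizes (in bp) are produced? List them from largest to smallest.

1186, 578, 427, 179, 156 bp

Linear molecule, 4 cuts → 5 fragments:
  1186 − 0 = 1186 bp
  1613 − 1186 = 427 bp
  2191 − 1613 = 578 bp
  2347 − 2191 = 156 bp
  2526 − 2347 = 179 bp
Sorted largest to smallest: 1186, 578, 427, 179, 156 bp.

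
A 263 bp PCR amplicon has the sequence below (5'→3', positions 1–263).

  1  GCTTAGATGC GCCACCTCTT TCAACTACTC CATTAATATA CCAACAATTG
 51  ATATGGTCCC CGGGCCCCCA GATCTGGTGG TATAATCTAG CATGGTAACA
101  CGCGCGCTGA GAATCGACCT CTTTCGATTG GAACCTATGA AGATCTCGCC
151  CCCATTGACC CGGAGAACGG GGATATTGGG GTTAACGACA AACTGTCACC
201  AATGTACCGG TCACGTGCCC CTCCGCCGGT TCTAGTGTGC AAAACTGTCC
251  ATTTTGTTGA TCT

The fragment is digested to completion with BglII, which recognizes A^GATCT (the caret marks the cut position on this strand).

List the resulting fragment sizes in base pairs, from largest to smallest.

122, 71, 70 bp

BglII sites (AGATCT) start at positions 70, 141.
BglII cuts after the first base of each site, so after positions 70, 141.
Linear molecule, 2 cuts → 3 fragments:
  1–70 → 70 bp
  71–141 → 71 bp
  142–263 → 122 bp
Sorted largest to smallest: 122, 71, 70 bp.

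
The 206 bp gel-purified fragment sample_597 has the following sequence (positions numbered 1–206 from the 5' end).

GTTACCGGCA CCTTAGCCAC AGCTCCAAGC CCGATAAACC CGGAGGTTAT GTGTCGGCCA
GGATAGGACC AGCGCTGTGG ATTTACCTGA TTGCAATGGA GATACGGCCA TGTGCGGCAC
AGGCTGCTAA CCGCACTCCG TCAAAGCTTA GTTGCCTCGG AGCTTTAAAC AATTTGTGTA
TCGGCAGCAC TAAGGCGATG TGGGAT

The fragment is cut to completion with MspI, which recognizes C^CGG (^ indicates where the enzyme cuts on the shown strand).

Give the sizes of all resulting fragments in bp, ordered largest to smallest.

166, 35, 5 bp

MspI sites (CCGG) start at positions 5, 40.
MspI cuts after the first base of each site, so after positions 5, 40.
Linear molecule, 2 cuts → 3 fragments:
  1–5 → 5 bp
  6–40 → 35 bp
  41–206 → 166 bp
Sorted largest to smallest: 166, 35, 5 bp.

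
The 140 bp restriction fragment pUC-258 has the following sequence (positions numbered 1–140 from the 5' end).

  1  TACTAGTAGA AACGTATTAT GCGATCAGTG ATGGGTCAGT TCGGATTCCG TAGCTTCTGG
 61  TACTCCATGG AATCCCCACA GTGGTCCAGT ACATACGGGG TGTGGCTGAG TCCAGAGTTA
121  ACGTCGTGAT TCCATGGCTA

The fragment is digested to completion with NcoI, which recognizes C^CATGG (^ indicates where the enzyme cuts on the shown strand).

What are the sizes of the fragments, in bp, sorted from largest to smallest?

67, 65, 8 bp

NcoI sites (CCATGG) start at positions 65, 132.
NcoI cuts after the first base of each site, so after positions 65, 132.
Linear molecule, 2 cuts → 3 fragments:
  1–65 → 65 bp
  66–132 → 67 bp
  133–140 → 8 bp
Sorted largest to smallest: 67, 65, 8 bp.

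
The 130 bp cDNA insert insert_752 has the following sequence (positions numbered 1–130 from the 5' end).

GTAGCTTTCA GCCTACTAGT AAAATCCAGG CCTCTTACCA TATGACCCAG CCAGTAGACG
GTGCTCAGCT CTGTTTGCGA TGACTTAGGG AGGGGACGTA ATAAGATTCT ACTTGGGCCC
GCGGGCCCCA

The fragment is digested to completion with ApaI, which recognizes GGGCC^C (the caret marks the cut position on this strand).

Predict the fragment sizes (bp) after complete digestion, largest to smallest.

ApaI sites (GGGCCC) start at positions 115, 123.
ApaI cuts after base 5 of each site (before the last base), so after positions 119, 127.
Linear molecule, 2 cuts → 3 fragments:
  1–119 → 119 bp
  120–127 → 8 bp
  128–130 → 3 bp
Sorted largest to smallest: 119, 8, 3 bp.

119, 8, 3 bp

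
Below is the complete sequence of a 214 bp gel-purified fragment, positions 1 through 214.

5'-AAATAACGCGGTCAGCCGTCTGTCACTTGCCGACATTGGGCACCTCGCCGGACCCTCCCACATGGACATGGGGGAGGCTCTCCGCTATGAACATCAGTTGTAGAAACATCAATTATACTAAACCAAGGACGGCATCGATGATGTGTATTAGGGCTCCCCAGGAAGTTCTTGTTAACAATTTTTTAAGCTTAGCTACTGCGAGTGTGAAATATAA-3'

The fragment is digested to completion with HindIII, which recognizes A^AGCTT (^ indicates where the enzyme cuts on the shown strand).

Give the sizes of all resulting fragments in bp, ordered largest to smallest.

The HindIII site (AAGCTT) starts at position 185.
HindIII cuts after the first base of each site, so after position 185.
Linear molecule, 1 cut → 2 fragments:
  1–185 → 185 bp
  186–214 → 29 bp
Sorted largest to smallest: 185, 29 bp.

185, 29 bp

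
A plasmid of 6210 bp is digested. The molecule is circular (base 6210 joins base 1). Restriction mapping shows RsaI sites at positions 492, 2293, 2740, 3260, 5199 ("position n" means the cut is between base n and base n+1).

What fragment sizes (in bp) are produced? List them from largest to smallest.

1939, 1801, 1503, 520, 447 bp

Circular molecule, 5 cuts → 5 fragments:
  2293 − 492 = 1801 bp
  2740 − 2293 = 447 bp
  3260 − 2740 = 520 bp
  5199 − 3260 = 1939 bp
  wrap: 6210 − 5199 + 492 = 1503 bp
Sorted largest to smallest: 1939, 1801, 1503, 520, 447 bp.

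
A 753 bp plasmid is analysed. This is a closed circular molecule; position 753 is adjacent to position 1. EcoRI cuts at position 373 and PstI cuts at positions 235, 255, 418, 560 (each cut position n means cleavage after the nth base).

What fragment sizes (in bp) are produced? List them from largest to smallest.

Combined cut positions (sorted): 235, 255, 373, 418, 560.
Circular molecule, 5 cuts → 5 fragments:
  255 − 235 = 20 bp
  373 − 255 = 118 bp
  418 − 373 = 45 bp
  560 − 418 = 142 bp
  wrap: 753 − 560 + 235 = 428 bp
Sorted largest to smallest: 428, 142, 118, 45, 20 bp.

428, 142, 118, 45, 20 bp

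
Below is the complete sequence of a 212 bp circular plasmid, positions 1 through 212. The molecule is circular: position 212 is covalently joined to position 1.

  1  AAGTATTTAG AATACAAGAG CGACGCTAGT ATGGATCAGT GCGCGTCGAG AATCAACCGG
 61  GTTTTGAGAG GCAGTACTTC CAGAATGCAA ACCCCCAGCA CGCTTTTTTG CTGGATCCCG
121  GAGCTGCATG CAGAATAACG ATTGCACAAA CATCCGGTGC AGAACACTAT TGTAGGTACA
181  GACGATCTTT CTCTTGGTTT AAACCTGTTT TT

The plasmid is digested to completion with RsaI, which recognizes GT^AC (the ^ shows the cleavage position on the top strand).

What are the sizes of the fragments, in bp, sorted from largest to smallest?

110, 102 bp

RsaI sites (GTAC) start at positions 74, 176.
RsaI cuts after base 2 of each site, so after positions 75, 177.
Circular molecule, 2 cuts → 2 fragments:
  76–177 → 102 bp
  178–212 then 1–75 → 35 + 75 = 110 bp
Sorted largest to smallest: 110, 102 bp.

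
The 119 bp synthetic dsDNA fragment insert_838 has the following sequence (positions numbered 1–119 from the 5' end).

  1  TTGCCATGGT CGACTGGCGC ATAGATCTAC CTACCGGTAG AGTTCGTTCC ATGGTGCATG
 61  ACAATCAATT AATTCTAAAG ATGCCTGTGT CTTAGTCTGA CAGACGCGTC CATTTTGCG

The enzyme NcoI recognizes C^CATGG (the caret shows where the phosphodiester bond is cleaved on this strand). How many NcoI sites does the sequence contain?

CCATGG occurs starting at positions 4, 49.
NcoI cuts at 2 sites.

2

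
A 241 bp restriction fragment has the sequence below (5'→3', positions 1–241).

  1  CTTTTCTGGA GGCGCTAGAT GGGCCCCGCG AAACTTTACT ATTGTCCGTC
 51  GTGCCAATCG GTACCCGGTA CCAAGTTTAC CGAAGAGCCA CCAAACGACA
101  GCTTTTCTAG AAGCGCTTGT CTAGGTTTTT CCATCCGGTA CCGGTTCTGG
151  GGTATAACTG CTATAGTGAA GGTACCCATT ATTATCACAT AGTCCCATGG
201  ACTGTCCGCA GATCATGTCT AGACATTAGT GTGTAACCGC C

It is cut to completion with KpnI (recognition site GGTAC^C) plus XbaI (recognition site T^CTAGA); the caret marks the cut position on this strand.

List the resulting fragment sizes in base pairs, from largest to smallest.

KpnI sites (GGTACC) start at positions 60, 67, 137, 171.
KpnI cuts after base 5 of each site (before the last base), so after positions 64, 71, 141, 175.
XbaI sites (TCTAGA) start at positions 106, 218.
XbaI cuts after the first base of each site, so after positions 106, 218.
Combined cut positions: 64, 71, 106, 141, 175, 218.
Linear molecule, 6 cuts → 7 fragments:
  1–64 → 64 bp
  65–71 → 7 bp
  72–106 → 35 bp
  107–141 → 35 bp
  142–175 → 34 bp
  176–218 → 43 bp
  219–241 → 23 bp
Sorted largest to smallest: 64, 43, 35, 35, 34, 23, 7 bp.

64, 43, 35, 35, 34, 23, 7 bp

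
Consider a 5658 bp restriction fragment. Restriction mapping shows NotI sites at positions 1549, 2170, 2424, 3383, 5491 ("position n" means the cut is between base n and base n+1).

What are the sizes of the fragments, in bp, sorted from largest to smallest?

2108, 1549, 959, 621, 254, 167 bp

Linear molecule, 5 cuts → 6 fragments:
  1549 − 0 = 1549 bp
  2170 − 1549 = 621 bp
  2424 − 2170 = 254 bp
  3383 − 2424 = 959 bp
  5491 − 3383 = 2108 bp
  5658 − 5491 = 167 bp
Sorted largest to smallest: 2108, 1549, 959, 621, 254, 167 bp.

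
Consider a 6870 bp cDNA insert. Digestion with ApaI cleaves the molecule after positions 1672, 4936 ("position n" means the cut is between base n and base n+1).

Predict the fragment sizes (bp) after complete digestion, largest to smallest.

Linear molecule, 2 cuts → 3 fragments:
  1672 − 0 = 1672 bp
  4936 − 1672 = 3264 bp
  6870 − 4936 = 1934 bp
Sorted largest to smallest: 3264, 1934, 1672 bp.

3264, 1934, 1672 bp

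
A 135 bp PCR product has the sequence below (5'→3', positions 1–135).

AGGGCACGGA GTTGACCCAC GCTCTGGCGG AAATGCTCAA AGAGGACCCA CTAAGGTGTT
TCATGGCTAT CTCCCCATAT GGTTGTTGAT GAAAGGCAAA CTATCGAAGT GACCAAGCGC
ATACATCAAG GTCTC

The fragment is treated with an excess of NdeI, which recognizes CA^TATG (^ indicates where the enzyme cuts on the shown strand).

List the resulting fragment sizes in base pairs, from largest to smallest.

The NdeI site (CATATG) starts at position 76.
NdeI cuts after base 2 of each site, so after position 77.
Linear molecule, 1 cut → 2 fragments:
  1–77 → 77 bp
  78–135 → 58 bp
Sorted largest to smallest: 77, 58 bp.

77, 58 bp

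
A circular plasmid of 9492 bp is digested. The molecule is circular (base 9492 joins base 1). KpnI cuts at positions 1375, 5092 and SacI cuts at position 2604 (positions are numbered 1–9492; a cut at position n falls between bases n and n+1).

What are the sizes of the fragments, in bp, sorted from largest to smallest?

5775, 2488, 1229 bp

Combined cut positions (sorted): 1375, 2604, 5092.
Circular molecule, 3 cuts → 3 fragments:
  2604 − 1375 = 1229 bp
  5092 − 2604 = 2488 bp
  wrap: 9492 − 5092 + 1375 = 5775 bp
Sorted largest to smallest: 5775, 2488, 1229 bp.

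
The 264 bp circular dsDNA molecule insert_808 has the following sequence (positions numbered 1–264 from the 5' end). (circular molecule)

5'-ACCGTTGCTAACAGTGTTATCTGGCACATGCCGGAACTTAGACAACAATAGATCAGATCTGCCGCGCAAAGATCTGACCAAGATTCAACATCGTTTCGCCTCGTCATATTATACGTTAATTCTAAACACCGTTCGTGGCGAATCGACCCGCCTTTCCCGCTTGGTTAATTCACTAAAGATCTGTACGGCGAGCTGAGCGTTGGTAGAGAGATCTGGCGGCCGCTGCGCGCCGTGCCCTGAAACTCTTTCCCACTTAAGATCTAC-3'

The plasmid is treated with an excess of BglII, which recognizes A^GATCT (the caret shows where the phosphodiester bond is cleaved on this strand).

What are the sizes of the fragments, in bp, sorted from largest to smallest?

107, 62, 48, 32, 15 bp

BglII sites (AGATCT) start at positions 55, 70, 177, 209, 257.
BglII cuts after the first base of each site, so after positions 55, 70, 177, 209, 257.
Circular molecule, 5 cuts → 5 fragments:
  56–70 → 15 bp
  71–177 → 107 bp
  178–209 → 32 bp
  210–257 → 48 bp
  258–264 then 1–55 → 7 + 55 = 62 bp
Sorted largest to smallest: 107, 62, 48, 32, 15 bp.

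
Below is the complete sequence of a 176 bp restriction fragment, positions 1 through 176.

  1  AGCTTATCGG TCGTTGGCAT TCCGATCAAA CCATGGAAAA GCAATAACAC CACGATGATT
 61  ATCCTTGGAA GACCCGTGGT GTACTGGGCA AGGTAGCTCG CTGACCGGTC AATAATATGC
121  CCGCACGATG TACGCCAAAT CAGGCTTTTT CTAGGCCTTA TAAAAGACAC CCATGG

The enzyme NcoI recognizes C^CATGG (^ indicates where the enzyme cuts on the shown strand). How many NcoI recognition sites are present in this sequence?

2

CCATGG occurs starting at positions 31, 171.
NcoI cuts at 2 sites.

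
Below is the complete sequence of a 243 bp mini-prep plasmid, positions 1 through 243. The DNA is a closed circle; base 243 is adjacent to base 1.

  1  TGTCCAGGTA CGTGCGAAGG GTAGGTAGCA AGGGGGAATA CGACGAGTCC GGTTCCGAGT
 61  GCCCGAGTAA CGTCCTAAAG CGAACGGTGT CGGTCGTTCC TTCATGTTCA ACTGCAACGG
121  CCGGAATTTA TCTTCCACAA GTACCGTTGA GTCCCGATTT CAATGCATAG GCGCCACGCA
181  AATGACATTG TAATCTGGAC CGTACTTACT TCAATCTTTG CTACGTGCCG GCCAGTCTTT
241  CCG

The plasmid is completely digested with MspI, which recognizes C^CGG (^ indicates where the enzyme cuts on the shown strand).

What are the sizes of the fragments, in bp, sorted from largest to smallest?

MspI sites (CCGG) start at positions 49, 121, 228.
MspI cuts after the first base of each site, so after positions 49, 121, 228.
Circular molecule, 3 cuts → 3 fragments:
  50–121 → 72 bp
  122–228 → 107 bp
  229–243 then 1–49 → 15 + 49 = 64 bp
Sorted largest to smallest: 107, 72, 64 bp.

107, 72, 64 bp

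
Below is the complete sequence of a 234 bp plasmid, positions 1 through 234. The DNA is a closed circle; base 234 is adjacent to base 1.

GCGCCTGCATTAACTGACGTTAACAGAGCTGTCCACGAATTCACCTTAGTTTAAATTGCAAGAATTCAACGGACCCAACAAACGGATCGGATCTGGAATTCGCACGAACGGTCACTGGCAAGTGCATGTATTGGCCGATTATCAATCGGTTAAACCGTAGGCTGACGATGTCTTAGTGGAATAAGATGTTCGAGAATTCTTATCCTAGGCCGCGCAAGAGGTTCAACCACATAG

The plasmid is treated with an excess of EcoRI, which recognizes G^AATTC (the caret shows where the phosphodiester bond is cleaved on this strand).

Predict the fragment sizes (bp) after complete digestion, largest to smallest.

98, 77, 34, 25 bp

EcoRI sites (GAATTC) start at positions 37, 62, 96, 194.
EcoRI cuts after the first base of each site, so after positions 37, 62, 96, 194.
Circular molecule, 4 cuts → 4 fragments:
  38–62 → 25 bp
  63–96 → 34 bp
  97–194 → 98 bp
  195–234 then 1–37 → 40 + 37 = 77 bp
Sorted largest to smallest: 98, 77, 34, 25 bp.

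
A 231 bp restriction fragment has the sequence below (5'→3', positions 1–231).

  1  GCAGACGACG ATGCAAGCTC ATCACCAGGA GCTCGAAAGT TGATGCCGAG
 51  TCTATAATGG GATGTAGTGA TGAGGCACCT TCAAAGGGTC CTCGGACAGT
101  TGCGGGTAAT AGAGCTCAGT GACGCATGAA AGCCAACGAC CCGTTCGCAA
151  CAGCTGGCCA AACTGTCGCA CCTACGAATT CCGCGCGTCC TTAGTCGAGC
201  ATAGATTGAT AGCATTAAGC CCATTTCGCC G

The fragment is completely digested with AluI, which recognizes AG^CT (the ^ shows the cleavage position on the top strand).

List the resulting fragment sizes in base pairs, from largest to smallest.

83, 78, 39, 17, 14 bp

AluI sites (AGCT) start at positions 16, 30, 113, 152.
AluI cuts after base 2 of each site, so after positions 17, 31, 114, 153.
Linear molecule, 4 cuts → 5 fragments:
  1–17 → 17 bp
  18–31 → 14 bp
  32–114 → 83 bp
  115–153 → 39 bp
  154–231 → 78 bp
Sorted largest to smallest: 83, 78, 39, 17, 14 bp.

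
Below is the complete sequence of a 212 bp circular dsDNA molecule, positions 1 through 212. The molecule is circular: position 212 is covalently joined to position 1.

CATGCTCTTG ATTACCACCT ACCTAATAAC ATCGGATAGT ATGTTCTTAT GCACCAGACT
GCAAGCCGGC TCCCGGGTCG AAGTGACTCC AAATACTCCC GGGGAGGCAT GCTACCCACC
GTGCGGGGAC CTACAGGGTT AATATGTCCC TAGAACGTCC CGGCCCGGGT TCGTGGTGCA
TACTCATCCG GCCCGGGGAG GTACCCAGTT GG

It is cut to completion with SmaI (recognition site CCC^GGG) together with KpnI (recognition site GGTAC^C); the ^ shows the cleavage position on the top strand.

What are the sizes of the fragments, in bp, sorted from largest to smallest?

82, 66, 28, 26, 10 bp

SmaI sites (CCCGGG) start at positions 72, 98, 164, 192.
SmaI cuts after base 3 of each site, so after positions 74, 100, 166, 194.
The KpnI site (GGTACC) starts at position 200.
KpnI cuts after base 5 of each site (before the last base), so after position 204.
Combined cut positions: 74, 100, 166, 194, 204.
Circular molecule, 5 cuts → 5 fragments:
  75–100 → 26 bp
  101–166 → 66 bp
  167–194 → 28 bp
  195–204 → 10 bp
  205–212 then 1–74 → 8 + 74 = 82 bp
Sorted largest to smallest: 82, 66, 28, 26, 10 bp.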